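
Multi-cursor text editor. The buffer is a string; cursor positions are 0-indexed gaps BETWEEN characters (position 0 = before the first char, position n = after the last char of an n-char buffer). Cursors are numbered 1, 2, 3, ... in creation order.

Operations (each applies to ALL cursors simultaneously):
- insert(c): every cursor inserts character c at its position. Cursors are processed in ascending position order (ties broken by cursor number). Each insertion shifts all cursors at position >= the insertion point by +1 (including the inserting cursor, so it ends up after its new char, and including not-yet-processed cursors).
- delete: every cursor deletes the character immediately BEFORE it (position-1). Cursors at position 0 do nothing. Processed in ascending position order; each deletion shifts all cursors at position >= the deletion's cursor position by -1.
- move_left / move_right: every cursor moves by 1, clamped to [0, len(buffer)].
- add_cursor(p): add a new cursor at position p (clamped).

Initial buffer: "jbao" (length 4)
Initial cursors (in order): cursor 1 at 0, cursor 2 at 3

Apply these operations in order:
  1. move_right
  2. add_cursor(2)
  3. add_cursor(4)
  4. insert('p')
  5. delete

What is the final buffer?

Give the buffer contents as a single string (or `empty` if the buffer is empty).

Answer: jbao

Derivation:
After op 1 (move_right): buffer="jbao" (len 4), cursors c1@1 c2@4, authorship ....
After op 2 (add_cursor(2)): buffer="jbao" (len 4), cursors c1@1 c3@2 c2@4, authorship ....
After op 3 (add_cursor(4)): buffer="jbao" (len 4), cursors c1@1 c3@2 c2@4 c4@4, authorship ....
After op 4 (insert('p')): buffer="jpbpaopp" (len 8), cursors c1@2 c3@4 c2@8 c4@8, authorship .1.3..24
After op 5 (delete): buffer="jbao" (len 4), cursors c1@1 c3@2 c2@4 c4@4, authorship ....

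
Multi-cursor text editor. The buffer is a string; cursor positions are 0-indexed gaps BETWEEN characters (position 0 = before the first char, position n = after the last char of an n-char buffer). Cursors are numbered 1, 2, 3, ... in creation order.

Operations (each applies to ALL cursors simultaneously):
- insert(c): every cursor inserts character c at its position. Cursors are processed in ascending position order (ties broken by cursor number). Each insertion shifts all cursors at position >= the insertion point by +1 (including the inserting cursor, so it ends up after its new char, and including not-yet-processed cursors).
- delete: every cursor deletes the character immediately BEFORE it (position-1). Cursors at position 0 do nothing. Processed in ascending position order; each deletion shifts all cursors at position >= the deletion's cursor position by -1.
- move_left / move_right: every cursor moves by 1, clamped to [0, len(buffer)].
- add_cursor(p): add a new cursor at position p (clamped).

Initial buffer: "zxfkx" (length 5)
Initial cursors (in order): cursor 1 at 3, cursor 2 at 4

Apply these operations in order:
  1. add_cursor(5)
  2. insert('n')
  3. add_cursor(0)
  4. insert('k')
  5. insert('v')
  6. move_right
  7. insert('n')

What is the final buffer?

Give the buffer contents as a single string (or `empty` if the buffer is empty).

Answer: kvznxfnkvknnkvxnnkvn

Derivation:
After op 1 (add_cursor(5)): buffer="zxfkx" (len 5), cursors c1@3 c2@4 c3@5, authorship .....
After op 2 (insert('n')): buffer="zxfnknxn" (len 8), cursors c1@4 c2@6 c3@8, authorship ...1.2.3
After op 3 (add_cursor(0)): buffer="zxfnknxn" (len 8), cursors c4@0 c1@4 c2@6 c3@8, authorship ...1.2.3
After op 4 (insert('k')): buffer="kzxfnkknkxnk" (len 12), cursors c4@1 c1@6 c2@9 c3@12, authorship 4...11.22.33
After op 5 (insert('v')): buffer="kvzxfnkvknkvxnkv" (len 16), cursors c4@2 c1@8 c2@12 c3@16, authorship 44...111.222.333
After op 6 (move_right): buffer="kvzxfnkvknkvxnkv" (len 16), cursors c4@3 c1@9 c2@13 c3@16, authorship 44...111.222.333
After op 7 (insert('n')): buffer="kvznxfnkvknnkvxnnkvn" (len 20), cursors c4@4 c1@11 c2@16 c3@20, authorship 44.4..111.1222.23333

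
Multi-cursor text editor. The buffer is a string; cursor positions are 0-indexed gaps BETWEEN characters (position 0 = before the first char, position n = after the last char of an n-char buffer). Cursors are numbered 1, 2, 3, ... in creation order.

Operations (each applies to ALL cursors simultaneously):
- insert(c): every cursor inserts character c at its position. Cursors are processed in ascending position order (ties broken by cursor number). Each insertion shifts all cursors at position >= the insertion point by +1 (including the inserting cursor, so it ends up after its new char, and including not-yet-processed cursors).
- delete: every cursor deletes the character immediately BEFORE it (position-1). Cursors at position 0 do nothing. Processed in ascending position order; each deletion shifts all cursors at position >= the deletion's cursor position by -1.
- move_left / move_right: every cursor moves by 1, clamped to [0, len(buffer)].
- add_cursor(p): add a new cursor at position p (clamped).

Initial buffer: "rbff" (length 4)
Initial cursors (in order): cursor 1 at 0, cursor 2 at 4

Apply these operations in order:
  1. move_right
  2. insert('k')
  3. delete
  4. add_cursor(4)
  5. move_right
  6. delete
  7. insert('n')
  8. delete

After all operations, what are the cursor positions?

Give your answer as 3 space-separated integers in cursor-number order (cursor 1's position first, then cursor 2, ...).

After op 1 (move_right): buffer="rbff" (len 4), cursors c1@1 c2@4, authorship ....
After op 2 (insert('k')): buffer="rkbffk" (len 6), cursors c1@2 c2@6, authorship .1...2
After op 3 (delete): buffer="rbff" (len 4), cursors c1@1 c2@4, authorship ....
After op 4 (add_cursor(4)): buffer="rbff" (len 4), cursors c1@1 c2@4 c3@4, authorship ....
After op 5 (move_right): buffer="rbff" (len 4), cursors c1@2 c2@4 c3@4, authorship ....
After op 6 (delete): buffer="r" (len 1), cursors c1@1 c2@1 c3@1, authorship .
After op 7 (insert('n')): buffer="rnnn" (len 4), cursors c1@4 c2@4 c3@4, authorship .123
After op 8 (delete): buffer="r" (len 1), cursors c1@1 c2@1 c3@1, authorship .

Answer: 1 1 1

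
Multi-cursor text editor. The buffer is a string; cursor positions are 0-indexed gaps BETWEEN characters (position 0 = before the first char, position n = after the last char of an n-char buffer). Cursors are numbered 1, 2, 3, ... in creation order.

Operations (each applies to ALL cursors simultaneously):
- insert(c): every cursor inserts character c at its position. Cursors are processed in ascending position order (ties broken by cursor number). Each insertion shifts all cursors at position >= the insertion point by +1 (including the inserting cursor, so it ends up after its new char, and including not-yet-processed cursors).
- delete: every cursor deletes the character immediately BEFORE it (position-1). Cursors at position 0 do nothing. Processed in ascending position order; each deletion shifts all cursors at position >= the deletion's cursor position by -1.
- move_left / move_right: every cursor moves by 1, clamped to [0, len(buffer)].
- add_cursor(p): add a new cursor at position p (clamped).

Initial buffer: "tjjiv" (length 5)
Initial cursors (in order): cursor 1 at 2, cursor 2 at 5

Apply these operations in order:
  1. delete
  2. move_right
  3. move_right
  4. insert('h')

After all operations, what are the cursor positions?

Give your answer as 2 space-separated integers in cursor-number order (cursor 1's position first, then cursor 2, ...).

Answer: 5 5

Derivation:
After op 1 (delete): buffer="tji" (len 3), cursors c1@1 c2@3, authorship ...
After op 2 (move_right): buffer="tji" (len 3), cursors c1@2 c2@3, authorship ...
After op 3 (move_right): buffer="tji" (len 3), cursors c1@3 c2@3, authorship ...
After op 4 (insert('h')): buffer="tjihh" (len 5), cursors c1@5 c2@5, authorship ...12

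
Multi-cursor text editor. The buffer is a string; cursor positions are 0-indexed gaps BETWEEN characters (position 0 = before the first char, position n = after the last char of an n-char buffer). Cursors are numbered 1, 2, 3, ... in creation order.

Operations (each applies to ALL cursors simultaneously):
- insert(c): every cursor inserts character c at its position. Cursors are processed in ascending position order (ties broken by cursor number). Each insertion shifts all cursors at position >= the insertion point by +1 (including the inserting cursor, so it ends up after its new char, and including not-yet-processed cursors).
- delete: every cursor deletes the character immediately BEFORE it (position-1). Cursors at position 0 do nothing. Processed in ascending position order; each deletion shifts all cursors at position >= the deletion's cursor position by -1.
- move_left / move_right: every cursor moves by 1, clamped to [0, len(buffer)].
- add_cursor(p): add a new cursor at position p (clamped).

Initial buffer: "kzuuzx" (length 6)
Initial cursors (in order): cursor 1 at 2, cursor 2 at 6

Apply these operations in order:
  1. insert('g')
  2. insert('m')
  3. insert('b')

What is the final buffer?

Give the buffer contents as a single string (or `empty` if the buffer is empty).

Answer: kzgmbuuzxgmb

Derivation:
After op 1 (insert('g')): buffer="kzguuzxg" (len 8), cursors c1@3 c2@8, authorship ..1....2
After op 2 (insert('m')): buffer="kzgmuuzxgm" (len 10), cursors c1@4 c2@10, authorship ..11....22
After op 3 (insert('b')): buffer="kzgmbuuzxgmb" (len 12), cursors c1@5 c2@12, authorship ..111....222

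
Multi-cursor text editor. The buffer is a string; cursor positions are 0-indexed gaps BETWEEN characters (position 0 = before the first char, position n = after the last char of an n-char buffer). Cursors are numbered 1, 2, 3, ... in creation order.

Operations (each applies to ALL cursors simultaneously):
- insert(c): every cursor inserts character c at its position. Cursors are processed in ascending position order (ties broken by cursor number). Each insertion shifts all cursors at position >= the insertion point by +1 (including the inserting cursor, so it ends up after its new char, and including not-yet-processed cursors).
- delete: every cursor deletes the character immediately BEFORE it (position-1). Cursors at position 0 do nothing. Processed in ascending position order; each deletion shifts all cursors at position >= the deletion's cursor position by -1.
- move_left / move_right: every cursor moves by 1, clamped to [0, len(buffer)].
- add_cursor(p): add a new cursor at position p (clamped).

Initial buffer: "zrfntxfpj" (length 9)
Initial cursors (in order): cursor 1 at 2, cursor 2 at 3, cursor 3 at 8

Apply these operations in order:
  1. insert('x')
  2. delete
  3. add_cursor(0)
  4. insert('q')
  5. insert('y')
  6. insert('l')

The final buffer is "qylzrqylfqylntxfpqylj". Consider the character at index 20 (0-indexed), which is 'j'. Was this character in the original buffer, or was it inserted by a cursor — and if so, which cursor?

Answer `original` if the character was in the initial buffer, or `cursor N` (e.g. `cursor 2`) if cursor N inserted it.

After op 1 (insert('x')): buffer="zrxfxntxfpxj" (len 12), cursors c1@3 c2@5 c3@11, authorship ..1.2.....3.
After op 2 (delete): buffer="zrfntxfpj" (len 9), cursors c1@2 c2@3 c3@8, authorship .........
After op 3 (add_cursor(0)): buffer="zrfntxfpj" (len 9), cursors c4@0 c1@2 c2@3 c3@8, authorship .........
After op 4 (insert('q')): buffer="qzrqfqntxfpqj" (len 13), cursors c4@1 c1@4 c2@6 c3@12, authorship 4..1.2.....3.
After op 5 (insert('y')): buffer="qyzrqyfqyntxfpqyj" (len 17), cursors c4@2 c1@6 c2@9 c3@16, authorship 44..11.22.....33.
After op 6 (insert('l')): buffer="qylzrqylfqylntxfpqylj" (len 21), cursors c4@3 c1@8 c2@12 c3@20, authorship 444..111.222.....333.
Authorship (.=original, N=cursor N): 4 4 4 . . 1 1 1 . 2 2 2 . . . . . 3 3 3 .
Index 20: author = original

Answer: original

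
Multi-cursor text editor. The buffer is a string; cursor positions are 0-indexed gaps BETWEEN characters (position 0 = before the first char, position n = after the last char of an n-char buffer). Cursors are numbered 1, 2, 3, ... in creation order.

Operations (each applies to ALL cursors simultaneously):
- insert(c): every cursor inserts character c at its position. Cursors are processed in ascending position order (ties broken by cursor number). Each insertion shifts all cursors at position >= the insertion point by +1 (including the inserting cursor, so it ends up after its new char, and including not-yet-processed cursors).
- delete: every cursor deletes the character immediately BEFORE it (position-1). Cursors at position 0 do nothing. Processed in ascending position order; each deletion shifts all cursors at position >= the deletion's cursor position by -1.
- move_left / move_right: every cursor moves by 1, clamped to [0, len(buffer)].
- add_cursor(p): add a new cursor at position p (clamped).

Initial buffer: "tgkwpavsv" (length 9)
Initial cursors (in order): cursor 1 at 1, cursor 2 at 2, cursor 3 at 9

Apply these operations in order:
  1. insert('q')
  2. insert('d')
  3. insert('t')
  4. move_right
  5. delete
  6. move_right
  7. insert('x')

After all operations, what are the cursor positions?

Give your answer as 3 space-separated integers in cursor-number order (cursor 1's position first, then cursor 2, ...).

Answer: 6 10 18

Derivation:
After op 1 (insert('q')): buffer="tqgqkwpavsvq" (len 12), cursors c1@2 c2@4 c3@12, authorship .1.2.......3
After op 2 (insert('d')): buffer="tqdgqdkwpavsvqd" (len 15), cursors c1@3 c2@6 c3@15, authorship .11.22.......33
After op 3 (insert('t')): buffer="tqdtgqdtkwpavsvqdt" (len 18), cursors c1@4 c2@8 c3@18, authorship .111.222.......333
After op 4 (move_right): buffer="tqdtgqdtkwpavsvqdt" (len 18), cursors c1@5 c2@9 c3@18, authorship .111.222.......333
After op 5 (delete): buffer="tqdtqdtwpavsvqd" (len 15), cursors c1@4 c2@7 c3@15, authorship .111222......33
After op 6 (move_right): buffer="tqdtqdtwpavsvqd" (len 15), cursors c1@5 c2@8 c3@15, authorship .111222......33
After op 7 (insert('x')): buffer="tqdtqxdtwxpavsvqdx" (len 18), cursors c1@6 c2@10 c3@18, authorship .1112122.2.....333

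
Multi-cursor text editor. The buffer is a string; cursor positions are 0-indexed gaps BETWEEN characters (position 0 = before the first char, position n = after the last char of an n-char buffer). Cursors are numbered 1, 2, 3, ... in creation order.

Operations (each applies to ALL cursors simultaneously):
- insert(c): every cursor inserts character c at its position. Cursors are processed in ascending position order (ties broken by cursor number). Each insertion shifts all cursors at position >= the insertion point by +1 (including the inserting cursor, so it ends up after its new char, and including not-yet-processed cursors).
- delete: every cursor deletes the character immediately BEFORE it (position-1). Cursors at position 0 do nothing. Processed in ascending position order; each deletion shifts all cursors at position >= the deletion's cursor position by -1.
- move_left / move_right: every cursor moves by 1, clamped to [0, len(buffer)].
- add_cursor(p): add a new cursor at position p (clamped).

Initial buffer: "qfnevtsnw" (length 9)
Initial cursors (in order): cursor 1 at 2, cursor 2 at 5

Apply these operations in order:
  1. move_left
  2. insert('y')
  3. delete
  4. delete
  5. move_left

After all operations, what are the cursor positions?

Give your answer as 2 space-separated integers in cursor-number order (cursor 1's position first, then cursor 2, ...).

After op 1 (move_left): buffer="qfnevtsnw" (len 9), cursors c1@1 c2@4, authorship .........
After op 2 (insert('y')): buffer="qyfneyvtsnw" (len 11), cursors c1@2 c2@6, authorship .1...2.....
After op 3 (delete): buffer="qfnevtsnw" (len 9), cursors c1@1 c2@4, authorship .........
After op 4 (delete): buffer="fnvtsnw" (len 7), cursors c1@0 c2@2, authorship .......
After op 5 (move_left): buffer="fnvtsnw" (len 7), cursors c1@0 c2@1, authorship .......

Answer: 0 1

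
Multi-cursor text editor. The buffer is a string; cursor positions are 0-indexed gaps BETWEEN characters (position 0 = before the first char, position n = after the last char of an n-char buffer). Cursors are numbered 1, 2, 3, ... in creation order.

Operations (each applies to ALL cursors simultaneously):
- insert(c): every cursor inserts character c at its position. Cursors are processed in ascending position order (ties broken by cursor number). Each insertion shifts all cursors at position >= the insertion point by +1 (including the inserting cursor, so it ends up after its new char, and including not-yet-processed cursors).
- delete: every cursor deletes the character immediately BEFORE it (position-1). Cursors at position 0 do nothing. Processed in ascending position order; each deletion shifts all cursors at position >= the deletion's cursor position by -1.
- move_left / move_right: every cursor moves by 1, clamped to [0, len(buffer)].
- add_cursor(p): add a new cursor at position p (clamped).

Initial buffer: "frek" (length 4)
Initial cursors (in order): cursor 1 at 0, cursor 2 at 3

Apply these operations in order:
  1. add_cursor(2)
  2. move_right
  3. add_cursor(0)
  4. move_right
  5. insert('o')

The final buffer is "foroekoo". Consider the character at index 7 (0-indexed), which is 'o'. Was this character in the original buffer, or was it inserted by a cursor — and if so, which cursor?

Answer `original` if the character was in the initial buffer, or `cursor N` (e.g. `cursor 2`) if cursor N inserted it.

Answer: cursor 3

Derivation:
After op 1 (add_cursor(2)): buffer="frek" (len 4), cursors c1@0 c3@2 c2@3, authorship ....
After op 2 (move_right): buffer="frek" (len 4), cursors c1@1 c3@3 c2@4, authorship ....
After op 3 (add_cursor(0)): buffer="frek" (len 4), cursors c4@0 c1@1 c3@3 c2@4, authorship ....
After op 4 (move_right): buffer="frek" (len 4), cursors c4@1 c1@2 c2@4 c3@4, authorship ....
After op 5 (insert('o')): buffer="foroekoo" (len 8), cursors c4@2 c1@4 c2@8 c3@8, authorship .4.1..23
Authorship (.=original, N=cursor N): . 4 . 1 . . 2 3
Index 7: author = 3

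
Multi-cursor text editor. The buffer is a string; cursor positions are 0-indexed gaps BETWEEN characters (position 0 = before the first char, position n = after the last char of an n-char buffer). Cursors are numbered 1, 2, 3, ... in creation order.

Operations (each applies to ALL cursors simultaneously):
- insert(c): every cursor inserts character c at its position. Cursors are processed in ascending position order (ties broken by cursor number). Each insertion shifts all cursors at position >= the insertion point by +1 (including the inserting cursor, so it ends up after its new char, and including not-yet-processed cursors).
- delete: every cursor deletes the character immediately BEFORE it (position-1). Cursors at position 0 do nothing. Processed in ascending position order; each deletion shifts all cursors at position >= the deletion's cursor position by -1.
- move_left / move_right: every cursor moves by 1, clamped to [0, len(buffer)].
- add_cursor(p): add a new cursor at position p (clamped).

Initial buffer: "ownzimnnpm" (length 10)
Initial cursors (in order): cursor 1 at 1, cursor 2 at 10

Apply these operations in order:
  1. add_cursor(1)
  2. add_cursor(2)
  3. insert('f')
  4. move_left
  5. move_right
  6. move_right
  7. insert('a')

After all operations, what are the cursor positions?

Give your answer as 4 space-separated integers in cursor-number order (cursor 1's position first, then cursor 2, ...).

Answer: 6 18 6 9

Derivation:
After op 1 (add_cursor(1)): buffer="ownzimnnpm" (len 10), cursors c1@1 c3@1 c2@10, authorship ..........
After op 2 (add_cursor(2)): buffer="ownzimnnpm" (len 10), cursors c1@1 c3@1 c4@2 c2@10, authorship ..........
After op 3 (insert('f')): buffer="offwfnzimnnpmf" (len 14), cursors c1@3 c3@3 c4@5 c2@14, authorship .13.4........2
After op 4 (move_left): buffer="offwfnzimnnpmf" (len 14), cursors c1@2 c3@2 c4@4 c2@13, authorship .13.4........2
After op 5 (move_right): buffer="offwfnzimnnpmf" (len 14), cursors c1@3 c3@3 c4@5 c2@14, authorship .13.4........2
After op 6 (move_right): buffer="offwfnzimnnpmf" (len 14), cursors c1@4 c3@4 c4@6 c2@14, authorship .13.4........2
After op 7 (insert('a')): buffer="offwaafnazimnnpmfa" (len 18), cursors c1@6 c3@6 c4@9 c2@18, authorship .13.134.4.......22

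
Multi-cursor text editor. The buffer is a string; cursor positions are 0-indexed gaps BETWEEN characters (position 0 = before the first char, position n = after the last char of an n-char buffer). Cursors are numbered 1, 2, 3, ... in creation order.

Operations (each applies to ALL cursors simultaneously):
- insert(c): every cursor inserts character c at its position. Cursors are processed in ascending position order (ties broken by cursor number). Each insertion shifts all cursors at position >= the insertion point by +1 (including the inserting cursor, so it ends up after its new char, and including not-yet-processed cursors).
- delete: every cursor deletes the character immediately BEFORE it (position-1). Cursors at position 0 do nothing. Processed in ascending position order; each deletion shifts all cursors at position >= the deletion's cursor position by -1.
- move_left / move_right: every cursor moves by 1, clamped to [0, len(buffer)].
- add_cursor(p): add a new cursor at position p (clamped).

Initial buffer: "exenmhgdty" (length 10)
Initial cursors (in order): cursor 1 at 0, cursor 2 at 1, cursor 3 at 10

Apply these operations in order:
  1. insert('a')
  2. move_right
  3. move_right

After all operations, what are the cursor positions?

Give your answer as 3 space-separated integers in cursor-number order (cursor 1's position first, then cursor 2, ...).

Answer: 3 5 13

Derivation:
After op 1 (insert('a')): buffer="aeaxenmhgdtya" (len 13), cursors c1@1 c2@3 c3@13, authorship 1.2.........3
After op 2 (move_right): buffer="aeaxenmhgdtya" (len 13), cursors c1@2 c2@4 c3@13, authorship 1.2.........3
After op 3 (move_right): buffer="aeaxenmhgdtya" (len 13), cursors c1@3 c2@5 c3@13, authorship 1.2.........3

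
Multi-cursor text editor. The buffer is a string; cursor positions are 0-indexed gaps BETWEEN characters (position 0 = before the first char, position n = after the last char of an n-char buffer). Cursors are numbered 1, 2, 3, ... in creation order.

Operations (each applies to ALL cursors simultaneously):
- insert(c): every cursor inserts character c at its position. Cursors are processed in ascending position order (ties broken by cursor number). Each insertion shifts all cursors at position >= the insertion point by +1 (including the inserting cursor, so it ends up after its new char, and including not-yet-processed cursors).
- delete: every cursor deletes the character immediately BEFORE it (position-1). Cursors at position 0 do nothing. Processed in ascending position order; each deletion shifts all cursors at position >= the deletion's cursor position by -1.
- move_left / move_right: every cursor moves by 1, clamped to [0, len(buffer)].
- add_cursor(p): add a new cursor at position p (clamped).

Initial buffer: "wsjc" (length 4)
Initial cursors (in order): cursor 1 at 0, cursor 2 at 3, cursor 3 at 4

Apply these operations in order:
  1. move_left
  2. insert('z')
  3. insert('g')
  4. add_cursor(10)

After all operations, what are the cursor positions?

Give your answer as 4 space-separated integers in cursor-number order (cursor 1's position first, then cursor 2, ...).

Answer: 2 6 9 10

Derivation:
After op 1 (move_left): buffer="wsjc" (len 4), cursors c1@0 c2@2 c3@3, authorship ....
After op 2 (insert('z')): buffer="zwszjzc" (len 7), cursors c1@1 c2@4 c3@6, authorship 1..2.3.
After op 3 (insert('g')): buffer="zgwszgjzgc" (len 10), cursors c1@2 c2@6 c3@9, authorship 11..22.33.
After op 4 (add_cursor(10)): buffer="zgwszgjzgc" (len 10), cursors c1@2 c2@6 c3@9 c4@10, authorship 11..22.33.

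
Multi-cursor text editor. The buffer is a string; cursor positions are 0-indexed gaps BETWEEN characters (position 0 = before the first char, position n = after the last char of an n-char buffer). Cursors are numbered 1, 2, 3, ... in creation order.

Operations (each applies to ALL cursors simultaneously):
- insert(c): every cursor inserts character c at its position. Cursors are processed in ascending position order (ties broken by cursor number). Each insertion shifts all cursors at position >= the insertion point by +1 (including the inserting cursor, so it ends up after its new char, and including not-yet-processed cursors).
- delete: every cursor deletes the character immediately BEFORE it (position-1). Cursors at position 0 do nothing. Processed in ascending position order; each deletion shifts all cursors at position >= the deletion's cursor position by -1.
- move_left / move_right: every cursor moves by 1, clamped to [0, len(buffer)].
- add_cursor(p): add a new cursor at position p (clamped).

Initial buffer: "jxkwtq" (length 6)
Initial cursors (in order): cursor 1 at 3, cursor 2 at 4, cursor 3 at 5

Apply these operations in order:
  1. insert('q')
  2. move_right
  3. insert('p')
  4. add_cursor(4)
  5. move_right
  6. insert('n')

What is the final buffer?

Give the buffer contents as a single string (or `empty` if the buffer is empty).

Answer: jxkqwnpqntpqnqpn

Derivation:
After op 1 (insert('q')): buffer="jxkqwqtqq" (len 9), cursors c1@4 c2@6 c3@8, authorship ...1.2.3.
After op 2 (move_right): buffer="jxkqwqtqq" (len 9), cursors c1@5 c2@7 c3@9, authorship ...1.2.3.
After op 3 (insert('p')): buffer="jxkqwpqtpqqp" (len 12), cursors c1@6 c2@9 c3@12, authorship ...1.12.23.3
After op 4 (add_cursor(4)): buffer="jxkqwpqtpqqp" (len 12), cursors c4@4 c1@6 c2@9 c3@12, authorship ...1.12.23.3
After op 5 (move_right): buffer="jxkqwpqtpqqp" (len 12), cursors c4@5 c1@7 c2@10 c3@12, authorship ...1.12.23.3
After op 6 (insert('n')): buffer="jxkqwnpqntpqnqpn" (len 16), cursors c4@6 c1@9 c2@13 c3@16, authorship ...1.4121.232.33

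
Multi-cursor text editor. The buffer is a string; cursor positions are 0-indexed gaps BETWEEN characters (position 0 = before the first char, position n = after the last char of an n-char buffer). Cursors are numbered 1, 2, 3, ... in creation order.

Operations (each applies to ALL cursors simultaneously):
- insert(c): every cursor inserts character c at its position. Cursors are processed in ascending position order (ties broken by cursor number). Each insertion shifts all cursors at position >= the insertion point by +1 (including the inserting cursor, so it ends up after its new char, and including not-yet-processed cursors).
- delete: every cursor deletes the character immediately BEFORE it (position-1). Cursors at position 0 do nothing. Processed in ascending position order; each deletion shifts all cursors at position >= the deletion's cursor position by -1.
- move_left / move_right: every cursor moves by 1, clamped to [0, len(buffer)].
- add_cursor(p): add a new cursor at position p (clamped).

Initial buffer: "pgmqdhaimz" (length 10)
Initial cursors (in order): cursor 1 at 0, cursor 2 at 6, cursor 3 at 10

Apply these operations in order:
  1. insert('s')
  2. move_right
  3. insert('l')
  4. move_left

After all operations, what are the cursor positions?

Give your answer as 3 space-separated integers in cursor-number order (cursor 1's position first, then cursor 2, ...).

Answer: 2 10 15

Derivation:
After op 1 (insert('s')): buffer="spgmqdhsaimzs" (len 13), cursors c1@1 c2@8 c3@13, authorship 1......2....3
After op 2 (move_right): buffer="spgmqdhsaimzs" (len 13), cursors c1@2 c2@9 c3@13, authorship 1......2....3
After op 3 (insert('l')): buffer="splgmqdhsalimzsl" (len 16), cursors c1@3 c2@11 c3@16, authorship 1.1.....2.2...33
After op 4 (move_left): buffer="splgmqdhsalimzsl" (len 16), cursors c1@2 c2@10 c3@15, authorship 1.1.....2.2...33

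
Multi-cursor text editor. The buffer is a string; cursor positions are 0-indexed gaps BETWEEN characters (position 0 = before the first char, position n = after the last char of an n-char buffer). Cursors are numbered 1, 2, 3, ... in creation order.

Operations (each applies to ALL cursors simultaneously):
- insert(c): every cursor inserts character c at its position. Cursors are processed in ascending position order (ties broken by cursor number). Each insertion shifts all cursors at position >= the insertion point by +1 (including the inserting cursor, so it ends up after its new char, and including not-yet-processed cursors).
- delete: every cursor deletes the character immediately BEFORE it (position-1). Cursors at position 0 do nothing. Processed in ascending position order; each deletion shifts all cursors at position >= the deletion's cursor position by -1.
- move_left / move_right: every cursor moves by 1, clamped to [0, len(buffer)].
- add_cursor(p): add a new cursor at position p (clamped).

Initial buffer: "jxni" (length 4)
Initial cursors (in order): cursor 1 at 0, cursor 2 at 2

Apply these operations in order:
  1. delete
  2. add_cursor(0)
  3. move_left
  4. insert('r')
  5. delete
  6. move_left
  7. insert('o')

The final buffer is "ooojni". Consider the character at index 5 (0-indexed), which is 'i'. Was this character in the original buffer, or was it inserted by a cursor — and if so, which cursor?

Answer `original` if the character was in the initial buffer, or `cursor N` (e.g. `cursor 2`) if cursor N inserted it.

After op 1 (delete): buffer="jni" (len 3), cursors c1@0 c2@1, authorship ...
After op 2 (add_cursor(0)): buffer="jni" (len 3), cursors c1@0 c3@0 c2@1, authorship ...
After op 3 (move_left): buffer="jni" (len 3), cursors c1@0 c2@0 c3@0, authorship ...
After op 4 (insert('r')): buffer="rrrjni" (len 6), cursors c1@3 c2@3 c3@3, authorship 123...
After op 5 (delete): buffer="jni" (len 3), cursors c1@0 c2@0 c3@0, authorship ...
After op 6 (move_left): buffer="jni" (len 3), cursors c1@0 c2@0 c3@0, authorship ...
After op 7 (insert('o')): buffer="ooojni" (len 6), cursors c1@3 c2@3 c3@3, authorship 123...
Authorship (.=original, N=cursor N): 1 2 3 . . .
Index 5: author = original

Answer: original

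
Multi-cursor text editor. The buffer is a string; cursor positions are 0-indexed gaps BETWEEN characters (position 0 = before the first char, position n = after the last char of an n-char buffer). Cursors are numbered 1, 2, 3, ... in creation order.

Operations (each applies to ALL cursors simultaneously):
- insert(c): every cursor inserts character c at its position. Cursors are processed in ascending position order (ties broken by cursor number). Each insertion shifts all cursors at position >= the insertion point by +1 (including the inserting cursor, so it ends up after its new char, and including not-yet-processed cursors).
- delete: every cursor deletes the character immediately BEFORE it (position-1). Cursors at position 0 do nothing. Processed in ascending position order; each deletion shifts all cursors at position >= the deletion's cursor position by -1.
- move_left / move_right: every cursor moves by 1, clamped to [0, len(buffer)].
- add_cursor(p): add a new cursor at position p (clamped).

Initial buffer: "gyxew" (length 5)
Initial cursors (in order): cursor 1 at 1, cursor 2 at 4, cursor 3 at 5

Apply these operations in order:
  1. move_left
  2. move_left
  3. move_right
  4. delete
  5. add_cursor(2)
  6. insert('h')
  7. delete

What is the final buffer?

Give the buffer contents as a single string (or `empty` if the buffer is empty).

Answer: yw

Derivation:
After op 1 (move_left): buffer="gyxew" (len 5), cursors c1@0 c2@3 c3@4, authorship .....
After op 2 (move_left): buffer="gyxew" (len 5), cursors c1@0 c2@2 c3@3, authorship .....
After op 3 (move_right): buffer="gyxew" (len 5), cursors c1@1 c2@3 c3@4, authorship .....
After op 4 (delete): buffer="yw" (len 2), cursors c1@0 c2@1 c3@1, authorship ..
After op 5 (add_cursor(2)): buffer="yw" (len 2), cursors c1@0 c2@1 c3@1 c4@2, authorship ..
After op 6 (insert('h')): buffer="hyhhwh" (len 6), cursors c1@1 c2@4 c3@4 c4@6, authorship 1.23.4
After op 7 (delete): buffer="yw" (len 2), cursors c1@0 c2@1 c3@1 c4@2, authorship ..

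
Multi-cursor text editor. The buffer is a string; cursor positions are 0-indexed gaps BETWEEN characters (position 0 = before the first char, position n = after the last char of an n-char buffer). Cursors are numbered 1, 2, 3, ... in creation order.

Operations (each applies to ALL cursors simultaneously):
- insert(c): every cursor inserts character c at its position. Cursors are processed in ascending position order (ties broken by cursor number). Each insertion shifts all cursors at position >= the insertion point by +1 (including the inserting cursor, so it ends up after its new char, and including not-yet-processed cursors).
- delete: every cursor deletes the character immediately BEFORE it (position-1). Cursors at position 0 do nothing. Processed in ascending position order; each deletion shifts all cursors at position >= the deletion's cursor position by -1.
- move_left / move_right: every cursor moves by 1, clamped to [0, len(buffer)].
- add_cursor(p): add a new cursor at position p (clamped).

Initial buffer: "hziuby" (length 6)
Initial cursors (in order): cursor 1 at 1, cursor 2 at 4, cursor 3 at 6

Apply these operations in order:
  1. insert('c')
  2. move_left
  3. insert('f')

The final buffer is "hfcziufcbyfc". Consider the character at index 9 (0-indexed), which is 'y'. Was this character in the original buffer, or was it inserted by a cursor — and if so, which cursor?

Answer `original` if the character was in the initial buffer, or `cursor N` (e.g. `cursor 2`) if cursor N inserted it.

After op 1 (insert('c')): buffer="hcziucbyc" (len 9), cursors c1@2 c2@6 c3@9, authorship .1...2..3
After op 2 (move_left): buffer="hcziucbyc" (len 9), cursors c1@1 c2@5 c3@8, authorship .1...2..3
After op 3 (insert('f')): buffer="hfcziufcbyfc" (len 12), cursors c1@2 c2@7 c3@11, authorship .11...22..33
Authorship (.=original, N=cursor N): . 1 1 . . . 2 2 . . 3 3
Index 9: author = original

Answer: original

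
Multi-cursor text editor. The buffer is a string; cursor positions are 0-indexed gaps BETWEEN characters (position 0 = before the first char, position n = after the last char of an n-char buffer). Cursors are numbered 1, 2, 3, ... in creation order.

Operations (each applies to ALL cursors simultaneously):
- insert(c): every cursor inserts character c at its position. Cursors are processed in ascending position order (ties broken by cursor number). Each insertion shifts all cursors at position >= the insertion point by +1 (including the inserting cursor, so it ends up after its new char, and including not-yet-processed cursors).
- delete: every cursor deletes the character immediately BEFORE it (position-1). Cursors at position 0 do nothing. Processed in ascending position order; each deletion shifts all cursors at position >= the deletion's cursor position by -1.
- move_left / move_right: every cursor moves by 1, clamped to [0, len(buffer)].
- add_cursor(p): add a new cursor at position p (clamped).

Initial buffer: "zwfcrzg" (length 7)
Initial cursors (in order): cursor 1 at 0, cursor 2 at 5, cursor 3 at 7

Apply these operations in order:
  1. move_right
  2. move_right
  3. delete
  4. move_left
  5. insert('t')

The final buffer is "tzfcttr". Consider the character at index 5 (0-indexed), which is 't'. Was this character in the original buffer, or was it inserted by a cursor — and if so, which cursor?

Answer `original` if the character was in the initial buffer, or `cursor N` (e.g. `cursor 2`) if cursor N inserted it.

Answer: cursor 3

Derivation:
After op 1 (move_right): buffer="zwfcrzg" (len 7), cursors c1@1 c2@6 c3@7, authorship .......
After op 2 (move_right): buffer="zwfcrzg" (len 7), cursors c1@2 c2@7 c3@7, authorship .......
After op 3 (delete): buffer="zfcr" (len 4), cursors c1@1 c2@4 c3@4, authorship ....
After op 4 (move_left): buffer="zfcr" (len 4), cursors c1@0 c2@3 c3@3, authorship ....
After op 5 (insert('t')): buffer="tzfcttr" (len 7), cursors c1@1 c2@6 c3@6, authorship 1...23.
Authorship (.=original, N=cursor N): 1 . . . 2 3 .
Index 5: author = 3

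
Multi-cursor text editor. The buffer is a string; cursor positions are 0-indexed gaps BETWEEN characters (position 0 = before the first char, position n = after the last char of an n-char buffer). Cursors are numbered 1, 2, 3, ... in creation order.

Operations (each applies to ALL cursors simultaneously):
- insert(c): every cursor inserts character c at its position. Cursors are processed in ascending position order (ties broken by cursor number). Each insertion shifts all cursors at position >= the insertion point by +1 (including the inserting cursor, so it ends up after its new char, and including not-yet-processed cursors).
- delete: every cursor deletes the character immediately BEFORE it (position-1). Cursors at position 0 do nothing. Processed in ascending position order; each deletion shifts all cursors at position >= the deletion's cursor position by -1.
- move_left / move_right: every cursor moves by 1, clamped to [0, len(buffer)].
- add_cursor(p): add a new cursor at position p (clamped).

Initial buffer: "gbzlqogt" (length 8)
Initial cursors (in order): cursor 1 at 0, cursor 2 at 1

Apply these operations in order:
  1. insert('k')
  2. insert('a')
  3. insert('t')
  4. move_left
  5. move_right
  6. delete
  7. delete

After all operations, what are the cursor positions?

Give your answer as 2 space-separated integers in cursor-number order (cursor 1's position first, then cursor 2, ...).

Answer: 1 3

Derivation:
After op 1 (insert('k')): buffer="kgkbzlqogt" (len 10), cursors c1@1 c2@3, authorship 1.2.......
After op 2 (insert('a')): buffer="kagkabzlqogt" (len 12), cursors c1@2 c2@5, authorship 11.22.......
After op 3 (insert('t')): buffer="katgkatbzlqogt" (len 14), cursors c1@3 c2@7, authorship 111.222.......
After op 4 (move_left): buffer="katgkatbzlqogt" (len 14), cursors c1@2 c2@6, authorship 111.222.......
After op 5 (move_right): buffer="katgkatbzlqogt" (len 14), cursors c1@3 c2@7, authorship 111.222.......
After op 6 (delete): buffer="kagkabzlqogt" (len 12), cursors c1@2 c2@5, authorship 11.22.......
After op 7 (delete): buffer="kgkbzlqogt" (len 10), cursors c1@1 c2@3, authorship 1.2.......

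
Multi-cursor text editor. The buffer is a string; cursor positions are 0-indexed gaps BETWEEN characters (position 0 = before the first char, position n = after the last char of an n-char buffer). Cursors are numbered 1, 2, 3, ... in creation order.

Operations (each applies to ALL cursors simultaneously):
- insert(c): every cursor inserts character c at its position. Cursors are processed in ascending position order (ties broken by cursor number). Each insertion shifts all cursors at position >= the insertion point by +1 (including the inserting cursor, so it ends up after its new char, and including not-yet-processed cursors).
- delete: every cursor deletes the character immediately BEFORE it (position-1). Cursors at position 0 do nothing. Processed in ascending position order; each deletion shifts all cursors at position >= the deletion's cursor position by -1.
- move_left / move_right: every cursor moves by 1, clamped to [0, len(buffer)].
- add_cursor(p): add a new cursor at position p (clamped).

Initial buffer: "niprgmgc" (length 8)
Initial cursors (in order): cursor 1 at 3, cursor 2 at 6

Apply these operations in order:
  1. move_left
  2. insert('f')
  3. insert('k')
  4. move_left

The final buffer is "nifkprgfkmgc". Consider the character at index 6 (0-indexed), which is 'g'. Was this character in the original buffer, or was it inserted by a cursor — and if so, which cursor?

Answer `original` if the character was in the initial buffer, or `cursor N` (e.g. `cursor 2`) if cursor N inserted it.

After op 1 (move_left): buffer="niprgmgc" (len 8), cursors c1@2 c2@5, authorship ........
After op 2 (insert('f')): buffer="nifprgfmgc" (len 10), cursors c1@3 c2@7, authorship ..1...2...
After op 3 (insert('k')): buffer="nifkprgfkmgc" (len 12), cursors c1@4 c2@9, authorship ..11...22...
After op 4 (move_left): buffer="nifkprgfkmgc" (len 12), cursors c1@3 c2@8, authorship ..11...22...
Authorship (.=original, N=cursor N): . . 1 1 . . . 2 2 . . .
Index 6: author = original

Answer: original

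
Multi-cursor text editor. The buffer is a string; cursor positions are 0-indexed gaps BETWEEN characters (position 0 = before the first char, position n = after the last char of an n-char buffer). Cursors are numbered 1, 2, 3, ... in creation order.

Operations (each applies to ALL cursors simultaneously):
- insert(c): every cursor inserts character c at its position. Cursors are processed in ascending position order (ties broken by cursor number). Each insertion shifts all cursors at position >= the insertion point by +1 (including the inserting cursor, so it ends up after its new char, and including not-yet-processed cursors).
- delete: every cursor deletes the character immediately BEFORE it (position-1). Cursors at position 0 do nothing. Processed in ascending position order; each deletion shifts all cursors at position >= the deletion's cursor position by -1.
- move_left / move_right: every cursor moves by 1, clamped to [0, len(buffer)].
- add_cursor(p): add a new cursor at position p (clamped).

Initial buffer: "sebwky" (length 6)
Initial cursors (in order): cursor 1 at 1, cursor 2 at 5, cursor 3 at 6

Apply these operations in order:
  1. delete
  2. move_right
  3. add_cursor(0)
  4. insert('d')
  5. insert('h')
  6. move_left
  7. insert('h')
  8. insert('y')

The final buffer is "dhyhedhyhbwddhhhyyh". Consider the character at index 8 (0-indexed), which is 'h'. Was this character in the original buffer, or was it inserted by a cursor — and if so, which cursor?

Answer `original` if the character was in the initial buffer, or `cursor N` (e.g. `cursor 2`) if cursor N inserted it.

After op 1 (delete): buffer="ebw" (len 3), cursors c1@0 c2@3 c3@3, authorship ...
After op 2 (move_right): buffer="ebw" (len 3), cursors c1@1 c2@3 c3@3, authorship ...
After op 3 (add_cursor(0)): buffer="ebw" (len 3), cursors c4@0 c1@1 c2@3 c3@3, authorship ...
After op 4 (insert('d')): buffer="dedbwdd" (len 7), cursors c4@1 c1@3 c2@7 c3@7, authorship 4.1..23
After op 5 (insert('h')): buffer="dhedhbwddhh" (len 11), cursors c4@2 c1@5 c2@11 c3@11, authorship 44.11..2323
After op 6 (move_left): buffer="dhedhbwddhh" (len 11), cursors c4@1 c1@4 c2@10 c3@10, authorship 44.11..2323
After op 7 (insert('h')): buffer="dhhedhhbwddhhhh" (len 15), cursors c4@2 c1@6 c2@14 c3@14, authorship 444.111..232233
After op 8 (insert('y')): buffer="dhyhedhyhbwddhhhyyh" (len 19), cursors c4@3 c1@8 c2@18 c3@18, authorship 4444.1111..23223233
Authorship (.=original, N=cursor N): 4 4 4 4 . 1 1 1 1 . . 2 3 2 2 3 2 3 3
Index 8: author = 1

Answer: cursor 1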